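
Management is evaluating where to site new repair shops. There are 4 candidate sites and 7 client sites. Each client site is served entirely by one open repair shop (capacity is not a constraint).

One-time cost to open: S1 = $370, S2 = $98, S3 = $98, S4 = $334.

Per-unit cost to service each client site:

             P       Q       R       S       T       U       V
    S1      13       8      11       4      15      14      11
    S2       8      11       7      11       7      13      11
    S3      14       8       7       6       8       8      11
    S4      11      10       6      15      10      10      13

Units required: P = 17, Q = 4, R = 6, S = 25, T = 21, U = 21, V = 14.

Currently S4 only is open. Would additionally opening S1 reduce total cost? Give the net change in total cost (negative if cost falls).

Current service cost with {S4}: 1240.
Adding S1: each client site re-picks its cheapest; new service cost 929, saving 311.
Extra fixed cost: 370. Net change = 370 − 311 = 59.
(Totals: 1574 → 1633.)

No — net change +59 (cost rises by 59).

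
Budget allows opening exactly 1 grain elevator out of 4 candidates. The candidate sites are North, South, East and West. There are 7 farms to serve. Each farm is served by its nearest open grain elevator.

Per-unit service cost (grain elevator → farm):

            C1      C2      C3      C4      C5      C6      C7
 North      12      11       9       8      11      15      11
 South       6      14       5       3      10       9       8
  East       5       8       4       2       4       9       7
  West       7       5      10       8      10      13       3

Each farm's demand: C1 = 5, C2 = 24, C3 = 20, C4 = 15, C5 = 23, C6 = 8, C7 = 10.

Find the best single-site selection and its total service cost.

With exactly 1 open, each farm uses its cheapest among the chosen.
{East}: C1→East 5·5=25, C2→East 8·24=192, C3→East 4·20=80, C4→East 2·15=30, C5→East 4·23=92, C6→East 9·8=72, C7→East 7·10=70. Service cost 561.
{West}: service cost 839
{South}: service cost 893
Among all 4 size-1 choices, {East} is lowest.

Choose East only; total service cost 561.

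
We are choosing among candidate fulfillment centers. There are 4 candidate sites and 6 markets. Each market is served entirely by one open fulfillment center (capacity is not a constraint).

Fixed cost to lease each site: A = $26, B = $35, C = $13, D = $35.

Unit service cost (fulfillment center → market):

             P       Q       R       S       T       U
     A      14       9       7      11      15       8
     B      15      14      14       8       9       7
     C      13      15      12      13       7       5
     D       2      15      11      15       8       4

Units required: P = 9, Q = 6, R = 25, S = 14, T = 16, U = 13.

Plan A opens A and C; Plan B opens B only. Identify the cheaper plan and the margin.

Plan A is cheaper by 235.

Plan A: {A, C}: P→C 13·9=117, Q→A 9·6=54, R→A 7·25=175, S→A 11·14=154, T→C 7·16=112, U→C 5·13=65. Service 677; fixed 39; total 716.
Plan B: {B}: P→B 15·9=135, Q→B 14·6=84, R→B 14·25=350, S→B 8·14=112, T→B 9·16=144, U→B 7·13=91. Service 916; fixed 35; total 951.
Difference: |716 − 951| = 235.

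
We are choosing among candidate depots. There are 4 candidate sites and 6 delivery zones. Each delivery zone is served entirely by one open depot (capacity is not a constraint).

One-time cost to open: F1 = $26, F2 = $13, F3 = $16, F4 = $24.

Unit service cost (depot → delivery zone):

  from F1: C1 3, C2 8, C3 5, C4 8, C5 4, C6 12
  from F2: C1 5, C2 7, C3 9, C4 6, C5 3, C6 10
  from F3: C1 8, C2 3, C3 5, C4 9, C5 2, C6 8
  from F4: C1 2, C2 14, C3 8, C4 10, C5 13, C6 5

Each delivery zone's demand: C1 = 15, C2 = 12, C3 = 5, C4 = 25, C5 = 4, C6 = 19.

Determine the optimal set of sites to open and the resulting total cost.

Open F2, F3 and F4; minimum total cost 397.

For any fixed open set, each delivery zone goes to its cheapest open site; total = fixed + service.
{F2, F3, F4}: C1→F4 2·15=30, C2→F3 3·12=36, C3→F3 5·5=25, C4→F2 6·25=150, C5→F3 2·4=8, C6→F4 5·19=95. Service 344; fixed 53; total 397.
{F1, F2, F3, F4}: service 344 + fixed 79 = 423
{F2, F4}: service 411 + fixed 37 = 448
{F2}: C1→F2 5·15=75, C2→F2 7·12=84, C3→F2 9·5=45, C4→F2 6·25=150, C5→F2 3·4=12, C6→F2 10·19=190. Service 556; fixed 13; total 569.
No other subset beats 397.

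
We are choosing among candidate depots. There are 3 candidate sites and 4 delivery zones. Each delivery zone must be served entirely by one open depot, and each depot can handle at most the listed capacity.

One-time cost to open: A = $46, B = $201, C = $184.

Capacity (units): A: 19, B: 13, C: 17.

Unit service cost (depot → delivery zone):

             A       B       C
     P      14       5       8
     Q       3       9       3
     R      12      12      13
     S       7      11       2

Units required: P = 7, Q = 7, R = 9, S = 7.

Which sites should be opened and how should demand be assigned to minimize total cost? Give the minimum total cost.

Minimum total cost: 429

Open {A, C}: P→C 8·7=56, Q→A 3·7=21, R→A 12·9=108, S→C 2·7=14.
Loads: A carries 16/19, C carries 14/17. Service 199; fixed 230; total 429.
Next best feasible plan costs 464.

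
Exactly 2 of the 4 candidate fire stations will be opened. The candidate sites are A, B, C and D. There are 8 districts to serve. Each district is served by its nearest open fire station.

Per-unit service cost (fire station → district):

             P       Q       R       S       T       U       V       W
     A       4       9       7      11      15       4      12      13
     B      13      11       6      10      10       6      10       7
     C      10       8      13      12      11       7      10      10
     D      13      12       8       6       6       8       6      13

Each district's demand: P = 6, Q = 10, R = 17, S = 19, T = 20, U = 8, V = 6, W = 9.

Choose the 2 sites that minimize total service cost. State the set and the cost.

With exactly 2 open, each district uses its cheapest among the chosen.
{A, D}: P→A 4·6=24, Q→A 9·10=90, R→A 7·17=119, S→D 6·19=114, T→D 6·20=120, U→A 4·8=32, V→D 6·6=36, W→A 13·9=117. Service cost 652.
{B, D}: service cost 671
{C, D}: service cost 692
Among all 6 size-2 choices, {A, D} is lowest.

Choose A and D; total service cost 652.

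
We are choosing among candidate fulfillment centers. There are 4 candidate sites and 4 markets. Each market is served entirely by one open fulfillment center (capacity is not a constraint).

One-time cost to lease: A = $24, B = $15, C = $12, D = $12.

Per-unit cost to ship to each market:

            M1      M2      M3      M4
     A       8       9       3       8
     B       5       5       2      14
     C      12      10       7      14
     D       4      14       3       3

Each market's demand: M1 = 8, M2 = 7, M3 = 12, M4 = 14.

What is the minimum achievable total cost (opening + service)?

Minimum total cost: 160

For any fixed open set, each market goes to its cheapest open site; total = fixed + service.
{B, D}: M1→D 4·8=32, M2→B 5·7=35, M3→B 2·12=24, M4→D 3·14=42. Service 133; fixed 27; total 160.
{B, C, D}: service 133 + fixed 39 = 172
{A, B, D}: M1→D 4·8=32, M2→B 5·7=35, M3→B 2·12=24, M4→D 3·14=42. Service 133; fixed 51; total 184.
{A, B, C, D}: M1→D 4·8=32, M2→B 5·7=35, M3→B 2·12=24, M4→D 3·14=42. Service 133; fixed 63; total 196.
No other subset beats 160.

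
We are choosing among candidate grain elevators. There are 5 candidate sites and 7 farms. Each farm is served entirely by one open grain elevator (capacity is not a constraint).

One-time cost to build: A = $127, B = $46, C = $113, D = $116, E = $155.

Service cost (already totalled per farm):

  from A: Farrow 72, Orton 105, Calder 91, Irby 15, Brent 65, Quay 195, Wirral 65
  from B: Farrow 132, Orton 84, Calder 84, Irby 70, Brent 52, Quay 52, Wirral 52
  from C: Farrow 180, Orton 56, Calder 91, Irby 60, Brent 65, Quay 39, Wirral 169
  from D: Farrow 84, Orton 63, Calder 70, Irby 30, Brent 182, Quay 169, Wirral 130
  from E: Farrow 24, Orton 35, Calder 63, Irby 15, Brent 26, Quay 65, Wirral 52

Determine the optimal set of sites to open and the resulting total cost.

Open E only; minimum total cost 435.

For any fixed open set, each farm goes to its cheapest open site; total = fixed + service.
{E}: Farrow→E 24, Orton→E 35, Calder→E 63, Irby→E 15, Brent→E 26, Quay→E 65, Wirral→E 52. Service 280; fixed 155; total 435.
{B, E}: service 267 + fixed 201 = 468
{C, E}: service 254 + fixed 268 = 522
{A, B, C, D, E}: service 254 + fixed 557 = 811
No other subset beats 435.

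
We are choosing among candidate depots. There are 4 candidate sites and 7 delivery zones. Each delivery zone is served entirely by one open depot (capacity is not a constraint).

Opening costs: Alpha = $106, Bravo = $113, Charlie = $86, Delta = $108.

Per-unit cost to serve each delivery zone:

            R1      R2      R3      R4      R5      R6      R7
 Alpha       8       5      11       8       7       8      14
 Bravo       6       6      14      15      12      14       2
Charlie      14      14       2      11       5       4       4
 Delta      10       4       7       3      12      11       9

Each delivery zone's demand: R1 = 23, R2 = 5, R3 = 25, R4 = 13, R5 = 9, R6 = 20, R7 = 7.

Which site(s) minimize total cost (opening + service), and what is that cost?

Open Charlie and Delta; minimum total cost 686.

For any fixed open set, each delivery zone goes to its cheapest open site; total = fixed + service.
{Charlie, Delta}: R1→Delta 10·23=230, R2→Delta 4·5=20, R3→Charlie 2·25=50, R4→Delta 3·13=39, R5→Charlie 5·9=45, R6→Charlie 4·20=80, R7→Charlie 4·7=28. Service 492; fixed 194; total 686.
{Bravo, Charlie, Delta}: service 386 + fixed 307 = 693
{Bravo, Charlie}: R1→Bravo 6·23=138, R2→Bravo 6·5=30, R3→Charlie 2·25=50, R4→Charlie 11·13=143, R5→Charlie 5·9=45, R6→Charlie 4·20=80, R7→Bravo 2·7=14. Service 500; fixed 199; total 699.
{Alpha, Bravo, Charlie, Delta}: R1→Bravo 6·23=138, R2→Delta 4·5=20, R3→Charlie 2·25=50, R4→Delta 3·13=39, R5→Charlie 5·9=45, R6→Charlie 4·20=80, R7→Bravo 2·7=14. Service 386; fixed 413; total 799.
No other subset beats 686.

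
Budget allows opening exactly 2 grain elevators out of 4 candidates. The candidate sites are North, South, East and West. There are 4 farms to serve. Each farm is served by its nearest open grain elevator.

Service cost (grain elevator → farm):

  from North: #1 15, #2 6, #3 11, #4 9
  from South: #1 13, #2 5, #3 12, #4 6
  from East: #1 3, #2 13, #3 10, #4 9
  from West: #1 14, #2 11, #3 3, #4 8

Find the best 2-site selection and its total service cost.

With exactly 2 open, each farm uses its cheapest among the chosen.
{South, East}: #1→East 3, #2→South 5, #3→East 10, #4→South 6. Service cost 24.
{East, West}: service cost 25
{South, West}: service cost 27
Among all 6 size-2 choices, {South, East} is lowest.

Choose South and East; total service cost 24.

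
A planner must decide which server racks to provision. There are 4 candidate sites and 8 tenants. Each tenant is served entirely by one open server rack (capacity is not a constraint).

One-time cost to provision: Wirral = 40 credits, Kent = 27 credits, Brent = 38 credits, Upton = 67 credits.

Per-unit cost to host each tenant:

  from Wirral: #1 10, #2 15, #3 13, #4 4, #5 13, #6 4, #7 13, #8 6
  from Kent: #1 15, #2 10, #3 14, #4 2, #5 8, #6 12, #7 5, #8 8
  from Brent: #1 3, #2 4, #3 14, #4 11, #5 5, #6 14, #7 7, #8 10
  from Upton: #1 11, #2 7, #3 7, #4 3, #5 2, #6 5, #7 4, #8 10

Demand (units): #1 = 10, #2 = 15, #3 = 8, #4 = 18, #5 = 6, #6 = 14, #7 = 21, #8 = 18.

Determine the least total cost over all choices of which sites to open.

Minimum total cost: 605

For any fixed open set, each tenant goes to its cheapest open site; total = fixed + service.
{Wirral, Brent, Upton}: #1→Brent 3·10=30, #2→Brent 4·15=60, #3→Upton 7·8=56, #4→Upton 3·18=54, #5→Upton 2·6=12, #6→Wirral 4·14=56, #7→Upton 4·21=84, #8→Wirral 6·18=108. Service 460; fixed 145; total 605.
{Wirral, Kent, Brent, Upton}: #1→Brent 3·10=30, #2→Brent 4·15=60, #3→Upton 7·8=56, #4→Kent 2·18=36, #5→Upton 2·6=12, #6→Wirral 4·14=56, #7→Upton 4·21=84, #8→Wirral 6·18=108. Service 442; fixed 172; total 614.
{Kent, Brent, Upton}: #1→Brent 3·10=30, #2→Brent 4·15=60, #3→Upton 7·8=56, #4→Kent 2·18=36, #5→Upton 2·6=12, #6→Upton 5·14=70, #7→Upton 4·21=84, #8→Kent 8·18=144. Service 492; fixed 132; total 624.
{Kent}: #1→Kent 15·10=150, #2→Kent 10·15=150, #3→Kent 14·8=112, #4→Kent 2·18=36, #5→Kent 8·6=48, #6→Kent 12·14=168, #7→Kent 5·21=105, #8→Kent 8·18=144. Service 913; fixed 27; total 940.
No other subset beats 605.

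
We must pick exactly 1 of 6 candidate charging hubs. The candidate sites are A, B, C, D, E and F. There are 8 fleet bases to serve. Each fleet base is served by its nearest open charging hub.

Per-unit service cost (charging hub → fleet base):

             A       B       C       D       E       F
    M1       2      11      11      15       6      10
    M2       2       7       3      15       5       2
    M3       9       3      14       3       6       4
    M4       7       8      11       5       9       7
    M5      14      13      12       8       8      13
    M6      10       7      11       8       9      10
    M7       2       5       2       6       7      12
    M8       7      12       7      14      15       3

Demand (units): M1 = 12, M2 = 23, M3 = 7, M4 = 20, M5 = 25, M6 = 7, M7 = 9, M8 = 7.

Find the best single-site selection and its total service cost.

With exactly 1 open, each fleet base uses its cheapest among the chosen.
{A}: M1→A 2·12=24, M2→A 2·23=46, M3→A 9·7=63, M4→A 7·20=140, M5→A 14·25=350, M6→A 10·7=70, M7→A 2·9=18, M8→A 7·7=49. Service cost 760.
{E}: service cost 840
{F}: service cost 858
Among all 6 size-1 choices, {A} is lowest.

Choose A only; total service cost 760.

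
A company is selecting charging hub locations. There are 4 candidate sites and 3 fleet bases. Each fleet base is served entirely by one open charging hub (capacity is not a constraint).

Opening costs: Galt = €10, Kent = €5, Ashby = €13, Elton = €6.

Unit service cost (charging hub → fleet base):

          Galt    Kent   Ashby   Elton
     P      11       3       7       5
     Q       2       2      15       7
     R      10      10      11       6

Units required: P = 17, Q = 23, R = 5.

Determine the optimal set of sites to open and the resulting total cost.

Open Kent and Elton; minimum total cost 138.

For any fixed open set, each fleet base goes to its cheapest open site; total = fixed + service.
{Kent, Elton}: P→Kent 3·17=51, Q→Kent 2·23=46, R→Elton 6·5=30. Service 127; fixed 11; total 138.
{Galt, Kent, Elton}: service 127 + fixed 21 = 148
{Kent, Ashby, Elton}: service 127 + fixed 24 = 151
{Galt, Kent, Ashby, Elton}: service 127 + fixed 34 = 161
(All 15 nonempty subsets were checked; Kent and Elton is lowest.)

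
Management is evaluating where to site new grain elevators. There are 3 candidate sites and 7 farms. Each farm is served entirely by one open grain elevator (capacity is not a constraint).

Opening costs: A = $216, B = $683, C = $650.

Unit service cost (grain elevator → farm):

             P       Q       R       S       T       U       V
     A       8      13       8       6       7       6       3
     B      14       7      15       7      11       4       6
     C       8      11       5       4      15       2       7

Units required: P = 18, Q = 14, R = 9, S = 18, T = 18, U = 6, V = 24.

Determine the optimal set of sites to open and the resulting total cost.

For any fixed open set, each farm goes to its cheapest open site; total = fixed + service.
{A}: P→A 8·18=144, Q→A 13·14=182, R→A 8·9=72, S→A 6·18=108, T→A 7·18=126, U→A 6·6=36, V→A 3·24=72. Service 740; fixed 216; total 956.
{A, C}: P→A 8·18=144, Q→C 11·14=154, R→C 5·9=45, S→C 4·18=72, T→A 7·18=126, U→C 2·6=12, V→A 3·24=72. Service 625; fixed 866; total 1491.
{C}: service 865 + fixed 650 = 1515
{A, B, C}: service 569 + fixed 1549 = 2118
No other subset beats 956.

Open A only; minimum total cost 956.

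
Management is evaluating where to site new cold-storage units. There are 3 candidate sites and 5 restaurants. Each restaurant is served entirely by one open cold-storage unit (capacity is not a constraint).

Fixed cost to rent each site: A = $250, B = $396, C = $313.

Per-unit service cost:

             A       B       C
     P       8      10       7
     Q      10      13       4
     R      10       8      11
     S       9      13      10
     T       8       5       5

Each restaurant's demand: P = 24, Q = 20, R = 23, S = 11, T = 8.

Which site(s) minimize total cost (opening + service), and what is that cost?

For any fixed open set, each restaurant goes to its cheapest open site; total = fixed + service.
{C}: P→C 7·24=168, Q→C 4·20=80, R→C 11·23=253, S→C 10·11=110, T→C 5·8=40. Service 651; fixed 313; total 964.
{A}: service 785 + fixed 250 = 1035
{A, C}: service 617 + fixed 563 = 1180
{A, B, C}: service 571 + fixed 959 = 1530
No other subset beats 964.

Open C only; minimum total cost 964.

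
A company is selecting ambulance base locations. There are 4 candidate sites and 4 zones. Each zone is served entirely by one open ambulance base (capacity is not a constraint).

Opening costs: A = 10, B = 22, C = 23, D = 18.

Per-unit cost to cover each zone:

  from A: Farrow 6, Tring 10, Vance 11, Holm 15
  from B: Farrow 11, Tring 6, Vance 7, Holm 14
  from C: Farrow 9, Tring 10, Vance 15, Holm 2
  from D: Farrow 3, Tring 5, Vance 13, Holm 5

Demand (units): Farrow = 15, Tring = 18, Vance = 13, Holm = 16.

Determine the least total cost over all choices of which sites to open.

Minimum total cost: 321

For any fixed open set, each zone goes to its cheapest open site; total = fixed + service.
{B, C, D}: Farrow→D 3·15=45, Tring→D 5·18=90, Vance→B 7·13=91, Holm→C 2·16=32. Service 258; fixed 63; total 321.
{A, B, C, D}: Farrow→D 3·15=45, Tring→D 5·18=90, Vance→B 7·13=91, Holm→C 2·16=32. Service 258; fixed 73; total 331.
{B, D}: service 306 + fixed 40 = 346
{A}: service 653 + fixed 10 = 663
No other subset beats 321.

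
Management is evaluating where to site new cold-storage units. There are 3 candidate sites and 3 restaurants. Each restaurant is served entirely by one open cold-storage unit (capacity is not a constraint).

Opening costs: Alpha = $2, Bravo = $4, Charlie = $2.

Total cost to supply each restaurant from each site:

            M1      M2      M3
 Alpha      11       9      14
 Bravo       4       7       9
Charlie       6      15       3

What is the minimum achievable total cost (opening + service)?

For any fixed open set, each restaurant goes to its cheapest open site; total = fixed + service.
{Bravo, Charlie}: M1→Bravo 4, M2→Bravo 7, M3→Charlie 3. Service 14; fixed 6; total 20.
{Alpha, Bravo, Charlie}: service 14 + fixed 8 = 22
{Alpha, Charlie}: service 18 + fixed 4 = 22
{Alpha}: service 34 + fixed 2 = 36
(All 7 nonempty subsets were checked; Bravo and Charlie is lowest.)

Minimum total cost: 20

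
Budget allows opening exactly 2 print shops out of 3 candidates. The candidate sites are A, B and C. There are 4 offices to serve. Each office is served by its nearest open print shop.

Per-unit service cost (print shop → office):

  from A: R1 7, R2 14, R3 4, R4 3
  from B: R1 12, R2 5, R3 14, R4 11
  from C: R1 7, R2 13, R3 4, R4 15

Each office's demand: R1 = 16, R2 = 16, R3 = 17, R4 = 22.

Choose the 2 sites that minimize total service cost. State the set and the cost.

With exactly 2 open, each office uses its cheapest among the chosen.
{A, B}: R1→A 7·16=112, R2→B 5·16=80, R3→A 4·17=68, R4→A 3·22=66. Service cost 326.
{A, C}: service cost 454
{B, C}: service cost 502
Among all 3 size-2 choices, {A, B} is lowest.

Choose A and B; total service cost 326.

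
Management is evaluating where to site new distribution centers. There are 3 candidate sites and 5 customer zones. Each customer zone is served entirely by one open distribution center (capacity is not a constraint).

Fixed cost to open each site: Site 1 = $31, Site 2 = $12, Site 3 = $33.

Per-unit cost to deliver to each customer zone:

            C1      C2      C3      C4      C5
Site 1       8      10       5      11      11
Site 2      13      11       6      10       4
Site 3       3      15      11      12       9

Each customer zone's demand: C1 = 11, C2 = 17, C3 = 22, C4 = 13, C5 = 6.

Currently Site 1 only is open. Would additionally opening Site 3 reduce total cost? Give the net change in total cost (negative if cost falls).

Current service cost with {Site 1}: 577.
Adding Site 3: each customer zone re-picks its cheapest; new service cost 510, saving 67.
Extra fixed cost: 33. Net change = 33 − 67 = -34.
(Totals: 608 → 574.)

Yes — net change −34 (cost falls by 34).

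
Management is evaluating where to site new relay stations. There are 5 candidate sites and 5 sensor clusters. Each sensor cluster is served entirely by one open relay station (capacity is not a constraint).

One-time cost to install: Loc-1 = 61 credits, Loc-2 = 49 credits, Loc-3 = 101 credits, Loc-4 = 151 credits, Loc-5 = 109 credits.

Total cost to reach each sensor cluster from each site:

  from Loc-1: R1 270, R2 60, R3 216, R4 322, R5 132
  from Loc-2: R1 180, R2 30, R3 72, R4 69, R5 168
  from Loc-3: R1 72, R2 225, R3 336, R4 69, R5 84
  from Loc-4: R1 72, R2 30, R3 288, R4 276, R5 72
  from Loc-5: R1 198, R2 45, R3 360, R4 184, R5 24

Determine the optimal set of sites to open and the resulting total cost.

For any fixed open set, each sensor cluster goes to its cheapest open site; total = fixed + service.
{Loc-2, Loc-3}: R1→Loc-3 72, R2→Loc-2 30, R3→Loc-2 72, R4→Loc-2 69, R5→Loc-3 84. Service 327; fixed 150; total 477.
{Loc-2, Loc-4}: service 315 + fixed 200 = 515
{Loc-2, Loc-3, Loc-5}: service 267 + fixed 259 = 526
{Loc-1, Loc-2, Loc-3, Loc-4, Loc-5}: service 267 + fixed 471 = 738
No other subset beats 477.

Open Loc-2 and Loc-3; minimum total cost 477.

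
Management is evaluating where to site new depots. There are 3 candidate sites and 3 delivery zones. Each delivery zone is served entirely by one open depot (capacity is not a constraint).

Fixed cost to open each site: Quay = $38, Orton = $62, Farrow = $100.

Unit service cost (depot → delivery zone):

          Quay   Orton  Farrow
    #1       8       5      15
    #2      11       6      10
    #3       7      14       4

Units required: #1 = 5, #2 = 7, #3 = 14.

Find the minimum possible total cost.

Minimum total cost: 253

For any fixed open set, each delivery zone goes to its cheapest open site; total = fixed + service.
{Quay}: #1→Quay 8·5=40, #2→Quay 11·7=77, #3→Quay 7·14=98. Service 215; fixed 38; total 253.
{Quay, Orton}: service 165 + fixed 100 = 265
{Orton, Farrow}: #1→Orton 5·5=25, #2→Orton 6·7=42, #3→Farrow 4·14=56. Service 123; fixed 162; total 285.
{Quay, Orton, Farrow}: #1→Orton 5·5=25, #2→Orton 6·7=42, #3→Farrow 4·14=56. Service 123; fixed 200; total 323.
No other subset beats 253.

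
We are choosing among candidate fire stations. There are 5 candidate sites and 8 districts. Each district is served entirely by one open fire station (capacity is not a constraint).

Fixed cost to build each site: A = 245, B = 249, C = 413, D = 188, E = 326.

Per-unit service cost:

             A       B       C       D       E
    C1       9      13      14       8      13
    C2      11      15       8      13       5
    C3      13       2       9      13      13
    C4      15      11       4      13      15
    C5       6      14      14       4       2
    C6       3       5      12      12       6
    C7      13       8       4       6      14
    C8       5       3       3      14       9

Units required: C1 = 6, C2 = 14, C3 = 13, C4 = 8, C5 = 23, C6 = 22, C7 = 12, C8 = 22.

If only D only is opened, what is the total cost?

Total cost: 1427

Each district is assigned to its cheapest site among the open ones.
{D}: C1→D 8·6=48, C2→D 13·14=182, C3→D 13·13=169, C4→D 13·8=104, C5→D 4·23=92, C6→D 12·22=264, C7→D 6·12=72, C8→D 14·22=308. Service 1239; fixed 188; total 1427.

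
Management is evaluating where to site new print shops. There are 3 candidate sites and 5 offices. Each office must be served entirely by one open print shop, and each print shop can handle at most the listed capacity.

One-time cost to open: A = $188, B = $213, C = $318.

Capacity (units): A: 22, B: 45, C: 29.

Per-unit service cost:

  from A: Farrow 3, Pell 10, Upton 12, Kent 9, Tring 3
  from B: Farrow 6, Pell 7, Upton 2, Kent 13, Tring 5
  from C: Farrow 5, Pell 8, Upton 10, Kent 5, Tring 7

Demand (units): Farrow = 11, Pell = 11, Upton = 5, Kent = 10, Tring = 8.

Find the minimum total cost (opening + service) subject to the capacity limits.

Minimum total cost: 536

Open {B}: Farrow→B 6·11=66, Pell→B 7·11=77, Upton→B 2·5=10, Kent→B 13·10=130, Tring→B 5·8=40.
Loads: B carries 45/45. Service 323; fixed 213; total 536.
Next best feasible plan costs 651.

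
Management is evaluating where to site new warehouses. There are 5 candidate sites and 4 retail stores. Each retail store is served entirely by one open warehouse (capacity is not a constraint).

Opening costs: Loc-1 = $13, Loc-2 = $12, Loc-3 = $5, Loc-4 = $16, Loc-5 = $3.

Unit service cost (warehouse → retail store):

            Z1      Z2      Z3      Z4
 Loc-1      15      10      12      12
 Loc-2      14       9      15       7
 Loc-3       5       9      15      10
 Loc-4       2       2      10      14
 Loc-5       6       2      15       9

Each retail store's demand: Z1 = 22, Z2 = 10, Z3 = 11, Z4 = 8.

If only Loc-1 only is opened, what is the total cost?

Each retail store is assigned to its cheapest site among the open ones.
{Loc-1}: Z1→Loc-1 15·22=330, Z2→Loc-1 10·10=100, Z3→Loc-1 12·11=132, Z4→Loc-1 12·8=96. Service 658; fixed 13; total 671.

Total cost: 671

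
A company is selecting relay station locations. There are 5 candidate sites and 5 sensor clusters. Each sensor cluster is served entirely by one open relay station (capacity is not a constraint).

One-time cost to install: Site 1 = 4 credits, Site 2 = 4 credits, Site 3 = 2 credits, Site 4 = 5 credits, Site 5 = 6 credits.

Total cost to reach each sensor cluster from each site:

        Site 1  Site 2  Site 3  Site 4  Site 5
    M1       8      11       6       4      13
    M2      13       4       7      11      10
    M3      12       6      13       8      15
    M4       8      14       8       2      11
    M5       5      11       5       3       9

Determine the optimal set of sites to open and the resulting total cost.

Open Site 2 and Site 4; minimum total cost 28.

For any fixed open set, each sensor cluster goes to its cheapest open site; total = fixed + service.
{Site 2, Site 4}: M1→Site 4 4, M2→Site 2 4, M3→Site 2 6, M4→Site 4 2, M5→Site 4 3. Service 19; fixed 9; total 28.
{Site 2, Site 3, Site 4}: service 19 + fixed 11 = 30
{Site 3, Site 4}: M1→Site 4 4, M2→Site 3 7, M3→Site 4 8, M4→Site 4 2, M5→Site 4 3. Service 24; fixed 7; total 31.
{Site 1, Site 2, Site 3, Site 4, Site 5}: service 19 + fixed 21 = 40
No other subset beats 28.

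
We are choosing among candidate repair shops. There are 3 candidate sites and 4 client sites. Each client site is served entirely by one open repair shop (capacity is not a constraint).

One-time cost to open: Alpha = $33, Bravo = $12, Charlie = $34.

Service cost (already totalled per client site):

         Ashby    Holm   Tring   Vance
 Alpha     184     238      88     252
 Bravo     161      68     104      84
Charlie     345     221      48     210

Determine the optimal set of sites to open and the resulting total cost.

For any fixed open set, each client site goes to its cheapest open site; total = fixed + service.
{Bravo, Charlie}: Ashby→Bravo 161, Holm→Bravo 68, Tring→Charlie 48, Vance→Bravo 84. Service 361; fixed 46; total 407.
{Bravo}: service 417 + fixed 12 = 429
{Alpha, Bravo, Charlie}: Ashby→Bravo 161, Holm→Bravo 68, Tring→Charlie 48, Vance→Bravo 84. Service 361; fixed 79; total 440.
No other subset beats 407.

Open Bravo and Charlie; minimum total cost 407.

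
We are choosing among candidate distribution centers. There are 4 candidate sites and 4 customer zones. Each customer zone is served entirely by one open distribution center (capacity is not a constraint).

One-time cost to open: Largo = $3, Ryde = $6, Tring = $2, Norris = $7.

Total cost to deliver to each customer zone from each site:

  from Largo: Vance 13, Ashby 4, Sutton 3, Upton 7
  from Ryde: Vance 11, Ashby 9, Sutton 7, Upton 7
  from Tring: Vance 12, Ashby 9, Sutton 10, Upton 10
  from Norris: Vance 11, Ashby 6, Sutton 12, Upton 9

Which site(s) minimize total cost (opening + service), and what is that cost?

Open Largo only; minimum total cost 30.

For any fixed open set, each customer zone goes to its cheapest open site; total = fixed + service.
{Largo}: Vance→Largo 13, Ashby→Largo 4, Sutton→Largo 3, Upton→Largo 7. Service 27; fixed 3; total 30.
{Largo, Tring}: service 26 + fixed 5 = 31
{Largo, Ryde}: Vance→Ryde 11, Ashby→Largo 4, Sutton→Largo 3, Upton→Largo 7. Service 25; fixed 9; total 34.
{Largo, Ryde, Tring, Norris}: service 25 + fixed 18 = 43
(All 15 nonempty subsets were checked; Largo only is lowest.)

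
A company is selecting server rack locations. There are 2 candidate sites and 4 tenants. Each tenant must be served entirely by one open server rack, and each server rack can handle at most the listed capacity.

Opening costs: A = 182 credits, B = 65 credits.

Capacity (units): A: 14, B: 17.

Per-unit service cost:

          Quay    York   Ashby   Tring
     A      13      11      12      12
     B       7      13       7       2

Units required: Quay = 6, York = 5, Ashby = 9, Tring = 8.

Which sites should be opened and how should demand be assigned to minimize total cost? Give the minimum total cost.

Open {A, B}: Quay→A 13·6=78, York→A 11·5=55, Ashby→B 7·9=63, Tring→B 2·8=16.
Loads: A carries 11/14, B carries 17/17. Service 212; fixed 247; total 459.
Next best feasible plan costs 468.

Minimum total cost: 459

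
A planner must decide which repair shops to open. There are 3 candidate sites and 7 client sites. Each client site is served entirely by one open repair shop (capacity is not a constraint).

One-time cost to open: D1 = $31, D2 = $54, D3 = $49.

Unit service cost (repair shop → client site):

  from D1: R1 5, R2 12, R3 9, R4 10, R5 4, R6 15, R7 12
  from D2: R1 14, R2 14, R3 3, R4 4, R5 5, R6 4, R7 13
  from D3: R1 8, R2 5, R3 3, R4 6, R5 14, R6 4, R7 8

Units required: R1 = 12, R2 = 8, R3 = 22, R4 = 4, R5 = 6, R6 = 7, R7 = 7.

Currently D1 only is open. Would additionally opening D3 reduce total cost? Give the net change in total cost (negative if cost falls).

Current service cost with {D1}: 607.
Adding D3: each client site re-picks its cheapest; new service cost 298, saving 309.
Extra fixed cost: 49. Net change = 49 − 309 = -260.
(Totals: 638 → 378.)

Yes — net change −260 (cost falls by 260).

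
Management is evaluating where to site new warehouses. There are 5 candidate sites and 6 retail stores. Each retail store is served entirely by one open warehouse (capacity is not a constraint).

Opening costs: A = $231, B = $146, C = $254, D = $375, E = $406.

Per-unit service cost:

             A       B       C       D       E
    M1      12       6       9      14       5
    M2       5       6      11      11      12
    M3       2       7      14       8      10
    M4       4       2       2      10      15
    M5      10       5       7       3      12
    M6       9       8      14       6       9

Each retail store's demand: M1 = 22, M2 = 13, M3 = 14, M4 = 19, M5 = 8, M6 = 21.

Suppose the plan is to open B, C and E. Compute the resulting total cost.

Each retail store is assigned to its cheapest site among the open ones.
{B, C, E}: M1→E 5·22=110, M2→B 6·13=78, M3→B 7·14=98, M4→B 2·19=38, M5→B 5·8=40, M6→B 8·21=168. Service 532; fixed 806; total 1338.

Total cost: 1338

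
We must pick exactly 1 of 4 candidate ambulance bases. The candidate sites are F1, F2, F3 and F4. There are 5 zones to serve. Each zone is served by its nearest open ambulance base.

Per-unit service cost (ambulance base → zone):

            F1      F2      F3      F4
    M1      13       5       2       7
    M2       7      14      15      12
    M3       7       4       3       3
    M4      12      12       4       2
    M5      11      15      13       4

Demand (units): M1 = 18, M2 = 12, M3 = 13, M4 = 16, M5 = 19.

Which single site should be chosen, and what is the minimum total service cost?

With exactly 1 open, each zone uses its cheapest among the chosen.
{F4}: M1→F4 7·18=126, M2→F4 12·12=144, M3→F4 3·13=39, M4→F4 2·16=32, M5→F4 4·19=76. Service cost 417.
{F3}: service cost 566
{F2}: service cost 787
Among all 4 size-1 choices, {F4} is lowest.

Choose F4 only; total service cost 417.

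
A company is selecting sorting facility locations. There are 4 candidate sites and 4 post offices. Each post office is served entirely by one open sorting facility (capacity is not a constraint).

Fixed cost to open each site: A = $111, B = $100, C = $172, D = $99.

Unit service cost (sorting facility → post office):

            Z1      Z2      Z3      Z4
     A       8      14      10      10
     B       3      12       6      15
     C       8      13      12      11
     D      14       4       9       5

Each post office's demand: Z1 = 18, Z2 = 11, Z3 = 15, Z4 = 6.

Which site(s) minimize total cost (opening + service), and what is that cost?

Open B and D; minimum total cost 417.

For any fixed open set, each post office goes to its cheapest open site; total = fixed + service.
{B, D}: Z1→B 3·18=54, Z2→D 4·11=44, Z3→B 6·15=90, Z4→D 5·6=30. Service 218; fixed 199; total 417.
{B}: service 366 + fixed 100 = 466
{A, B, D}: service 218 + fixed 310 = 528
{A, B, C, D}: Z1→B 3·18=54, Z2→D 4·11=44, Z3→B 6·15=90, Z4→D 5·6=30. Service 218; fixed 482; total 700.
No other subset beats 417.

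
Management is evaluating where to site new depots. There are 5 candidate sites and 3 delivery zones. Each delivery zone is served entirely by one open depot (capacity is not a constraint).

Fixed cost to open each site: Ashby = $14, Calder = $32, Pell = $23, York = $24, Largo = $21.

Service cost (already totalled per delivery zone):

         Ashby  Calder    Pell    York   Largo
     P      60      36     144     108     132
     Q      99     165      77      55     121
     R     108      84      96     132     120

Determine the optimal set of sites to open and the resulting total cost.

For any fixed open set, each delivery zone goes to its cheapest open site; total = fixed + service.
{Calder, York}: P→Calder 36, Q→York 55, R→Calder 84. Service 175; fixed 56; total 231.
{Ashby, Calder, York}: P→Calder 36, Q→York 55, R→Calder 84. Service 175; fixed 70; total 245.
{Calder, Pell}: P→Calder 36, Q→Pell 77, R→Calder 84. Service 197; fixed 55; total 252.
{Ashby, Calder, Pell, York, Largo}: P→Calder 36, Q→York 55, R→Calder 84. Service 175; fixed 114; total 289.
No other subset beats 231.

Open Calder and York; minimum total cost 231.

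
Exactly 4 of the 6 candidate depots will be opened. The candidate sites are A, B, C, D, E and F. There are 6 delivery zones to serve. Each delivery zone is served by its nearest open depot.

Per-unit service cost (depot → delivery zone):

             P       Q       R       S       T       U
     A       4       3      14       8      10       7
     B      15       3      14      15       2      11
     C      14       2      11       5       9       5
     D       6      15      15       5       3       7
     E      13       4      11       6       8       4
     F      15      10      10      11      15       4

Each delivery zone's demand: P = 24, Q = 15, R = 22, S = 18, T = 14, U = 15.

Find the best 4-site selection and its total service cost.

Choose A, B, C and F; total service cost 524.

With exactly 4 open, each delivery zone uses its cheapest among the chosen.
{A, B, C, F}: P→A 4·24=96, Q→C 2·15=30, R→F 10·22=220, S→C 5·18=90, T→B 2·14=28, U→F 4·15=60. Service cost 524.
{A, C, D, F}: service cost 538
{A, B, D, F}: service cost 539
Among all 15 size-4 choices, {A, B, C, F} is lowest.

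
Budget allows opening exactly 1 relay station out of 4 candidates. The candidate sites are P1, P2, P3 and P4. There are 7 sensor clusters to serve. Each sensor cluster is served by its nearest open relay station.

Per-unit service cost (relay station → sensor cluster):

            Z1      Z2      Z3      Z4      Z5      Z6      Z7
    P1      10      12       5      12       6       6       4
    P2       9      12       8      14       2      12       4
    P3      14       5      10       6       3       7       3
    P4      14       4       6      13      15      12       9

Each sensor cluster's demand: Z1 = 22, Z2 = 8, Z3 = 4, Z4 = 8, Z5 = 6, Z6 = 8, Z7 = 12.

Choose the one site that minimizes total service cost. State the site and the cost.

With exactly 1 open, each sensor cluster uses its cheapest among the chosen.
{P3}: Z1→P3 14·22=308, Z2→P3 5·8=40, Z3→P3 10·4=40, Z4→P3 6·8=48, Z5→P3 3·6=18, Z6→P3 7·8=56, Z7→P3 3·12=36. Service cost 546.
{P1}: service cost 564
{P2}: service cost 594
Among all 4 size-1 choices, {P3} is lowest.

Choose P3 only; total service cost 546.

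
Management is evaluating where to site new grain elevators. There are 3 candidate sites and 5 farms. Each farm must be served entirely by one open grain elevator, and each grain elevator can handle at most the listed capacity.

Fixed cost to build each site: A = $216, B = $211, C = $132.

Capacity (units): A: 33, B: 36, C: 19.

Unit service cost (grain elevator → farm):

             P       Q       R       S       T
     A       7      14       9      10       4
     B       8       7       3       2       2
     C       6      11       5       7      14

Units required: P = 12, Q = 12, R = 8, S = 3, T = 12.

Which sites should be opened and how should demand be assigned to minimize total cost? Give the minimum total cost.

Open {B, C}: P→C 6·12=72, Q→B 7·12=84, R→B 3·8=24, S→B 2·3=6, T→B 2·12=24.
Loads: B carries 35/36, C carries 12/19. Service 210; fixed 343; total 553.
Next best feasible plan costs 568.

Minimum total cost: 553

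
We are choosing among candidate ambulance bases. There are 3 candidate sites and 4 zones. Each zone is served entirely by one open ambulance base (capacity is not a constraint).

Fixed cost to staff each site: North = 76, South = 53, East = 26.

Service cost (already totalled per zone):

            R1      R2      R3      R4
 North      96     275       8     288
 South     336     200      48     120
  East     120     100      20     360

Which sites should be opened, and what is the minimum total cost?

Open South and East; minimum total cost 439.

For any fixed open set, each zone goes to its cheapest open site; total = fixed + service.
{South, East}: R1→East 120, R2→East 100, R3→East 20, R4→South 120. Service 360; fixed 79; total 439.
{North, South, East}: service 324 + fixed 155 = 479
{North, South}: R1→North 96, R2→South 200, R3→North 8, R4→South 120. Service 424; fixed 129; total 553.
{East}: service 600 + fixed 26 = 626
No other subset beats 439.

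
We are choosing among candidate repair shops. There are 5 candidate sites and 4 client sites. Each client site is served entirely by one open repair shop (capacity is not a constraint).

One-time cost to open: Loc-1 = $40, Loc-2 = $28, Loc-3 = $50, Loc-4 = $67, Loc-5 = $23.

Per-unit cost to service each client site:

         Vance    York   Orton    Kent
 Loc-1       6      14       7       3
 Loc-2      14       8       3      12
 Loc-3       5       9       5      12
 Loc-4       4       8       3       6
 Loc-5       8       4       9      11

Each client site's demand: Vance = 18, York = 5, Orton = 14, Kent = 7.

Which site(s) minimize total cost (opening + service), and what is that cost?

For any fixed open set, each client site goes to its cheapest open site; total = fixed + service.
{Loc-4}: Vance→Loc-4 4·18=72, York→Loc-4 8·5=40, Orton→Loc-4 3·14=42, Kent→Loc-4 6·7=42. Service 196; fixed 67; total 263.
{Loc-4, Loc-5}: Vance→Loc-4 4·18=72, York→Loc-5 4·5=20, Orton→Loc-4 3·14=42, Kent→Loc-4 6·7=42. Service 176; fixed 90; total 266.
{Loc-1, Loc-2}: Vance→Loc-1 6·18=108, York→Loc-2 8·5=40, Orton→Loc-2 3·14=42, Kent→Loc-1 3·7=21. Service 211; fixed 68; total 279.
{Loc-1, Loc-2, Loc-3, Loc-4, Loc-5}: Vance→Loc-4 4·18=72, York→Loc-5 4·5=20, Orton→Loc-2 3·14=42, Kent→Loc-1 3·7=21. Service 155; fixed 208; total 363.
No other subset beats 263.

Open Loc-4 only; minimum total cost 263.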